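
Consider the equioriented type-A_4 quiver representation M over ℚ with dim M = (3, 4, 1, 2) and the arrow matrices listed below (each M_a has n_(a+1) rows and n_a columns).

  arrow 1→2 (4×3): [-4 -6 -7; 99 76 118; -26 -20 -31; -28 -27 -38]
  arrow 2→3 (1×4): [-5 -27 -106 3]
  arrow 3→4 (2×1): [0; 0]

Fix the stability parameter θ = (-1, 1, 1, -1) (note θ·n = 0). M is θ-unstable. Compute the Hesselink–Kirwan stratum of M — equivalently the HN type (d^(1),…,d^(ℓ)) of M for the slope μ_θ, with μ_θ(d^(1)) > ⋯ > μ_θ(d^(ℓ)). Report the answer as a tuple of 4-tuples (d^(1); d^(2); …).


Via rank(M_{q-1}∘⋯∘M_p): M ≅ I[1,2]^2, I[1,3], I[2,2], I[4,4]^2.
μ_θ-semistable layers: μ^(1)=1; μ^(2)=-1

((0, 4, 1, 0); (3, 0, 0, 2))


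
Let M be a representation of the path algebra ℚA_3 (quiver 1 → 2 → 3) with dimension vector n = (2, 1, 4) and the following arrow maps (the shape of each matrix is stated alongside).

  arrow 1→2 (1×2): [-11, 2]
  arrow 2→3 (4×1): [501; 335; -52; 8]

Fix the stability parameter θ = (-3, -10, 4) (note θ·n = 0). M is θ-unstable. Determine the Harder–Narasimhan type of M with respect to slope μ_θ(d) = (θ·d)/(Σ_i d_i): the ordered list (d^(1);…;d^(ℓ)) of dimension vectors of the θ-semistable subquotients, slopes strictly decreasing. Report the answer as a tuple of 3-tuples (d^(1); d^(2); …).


Interval decomposition of M: I[1,1], I[1,3], I[3,3]^3.
HN type (ℓ=3): μ^(1)=4; μ^(2)=-3; μ^(3)=-13/2

((0, 0, 4); (1, 0, 0); (1, 1, 0))


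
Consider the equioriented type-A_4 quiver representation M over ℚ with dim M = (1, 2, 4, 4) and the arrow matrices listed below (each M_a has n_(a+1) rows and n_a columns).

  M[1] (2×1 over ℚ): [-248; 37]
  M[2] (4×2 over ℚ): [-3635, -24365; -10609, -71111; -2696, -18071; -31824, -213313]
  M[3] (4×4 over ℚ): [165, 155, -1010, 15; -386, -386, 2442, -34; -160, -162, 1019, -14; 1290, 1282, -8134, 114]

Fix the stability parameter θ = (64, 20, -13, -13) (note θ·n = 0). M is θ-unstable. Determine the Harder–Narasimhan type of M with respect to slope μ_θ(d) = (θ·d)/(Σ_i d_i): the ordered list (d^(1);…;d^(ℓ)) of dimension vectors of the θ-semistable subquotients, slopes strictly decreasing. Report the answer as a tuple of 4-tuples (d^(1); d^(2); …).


Interval decomposition of M: I[1,4], I[2,3], I[3,3], I[3,4], I[4,4]^2.
HN type (ℓ=3): μ^(1)=29/2; μ^(2)=7/2; μ^(3)=-13

((1, 1, 1, 1); (0, 1, 1, 0); (0, 0, 2, 3))


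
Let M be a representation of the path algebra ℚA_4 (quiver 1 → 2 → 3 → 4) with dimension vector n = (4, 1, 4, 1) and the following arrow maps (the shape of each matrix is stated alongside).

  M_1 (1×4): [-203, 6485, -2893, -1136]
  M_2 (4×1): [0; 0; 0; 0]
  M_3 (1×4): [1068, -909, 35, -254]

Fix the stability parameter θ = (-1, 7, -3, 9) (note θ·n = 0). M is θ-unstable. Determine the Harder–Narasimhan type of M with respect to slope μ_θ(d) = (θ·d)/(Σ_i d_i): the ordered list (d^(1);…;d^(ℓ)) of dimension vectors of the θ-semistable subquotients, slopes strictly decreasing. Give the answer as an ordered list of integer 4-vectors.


Barcode: M ≅ I[1,1]^3, I[1,2], I[3,3]^3, I[3,4]. HN layers by μ_θ (4 steps, strictly decreasing):
  μ^(1)=9; μ^(2)=7; μ^(3)=-1; μ^(4)=-3

((0, 0, 0, 1); (0, 1, 0, 0); (4, 0, 0, 0); (0, 0, 4, 0))


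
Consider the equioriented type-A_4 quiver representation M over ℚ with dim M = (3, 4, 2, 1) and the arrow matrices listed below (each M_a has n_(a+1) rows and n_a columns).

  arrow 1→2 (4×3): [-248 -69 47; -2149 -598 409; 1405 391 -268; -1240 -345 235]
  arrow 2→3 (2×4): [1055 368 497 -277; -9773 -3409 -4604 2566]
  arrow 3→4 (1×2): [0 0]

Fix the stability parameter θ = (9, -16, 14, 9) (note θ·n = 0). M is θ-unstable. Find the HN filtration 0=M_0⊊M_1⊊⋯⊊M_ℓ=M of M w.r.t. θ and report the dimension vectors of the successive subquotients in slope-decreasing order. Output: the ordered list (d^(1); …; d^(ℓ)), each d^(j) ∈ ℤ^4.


Via rank(M_{q-1}∘⋯∘M_p): M ≅ I[1,1], I[1,2], I[1,3], I[2,2], I[2,3], I[4,4].
μ_θ-semistable layers: μ^(1)=14; μ^(2)=9; μ^(3)=-7/2; μ^(4)=-16

((0, 0, 2, 0); (1, 0, 0, 1); (2, 2, 0, 0); (0, 2, 0, 0))


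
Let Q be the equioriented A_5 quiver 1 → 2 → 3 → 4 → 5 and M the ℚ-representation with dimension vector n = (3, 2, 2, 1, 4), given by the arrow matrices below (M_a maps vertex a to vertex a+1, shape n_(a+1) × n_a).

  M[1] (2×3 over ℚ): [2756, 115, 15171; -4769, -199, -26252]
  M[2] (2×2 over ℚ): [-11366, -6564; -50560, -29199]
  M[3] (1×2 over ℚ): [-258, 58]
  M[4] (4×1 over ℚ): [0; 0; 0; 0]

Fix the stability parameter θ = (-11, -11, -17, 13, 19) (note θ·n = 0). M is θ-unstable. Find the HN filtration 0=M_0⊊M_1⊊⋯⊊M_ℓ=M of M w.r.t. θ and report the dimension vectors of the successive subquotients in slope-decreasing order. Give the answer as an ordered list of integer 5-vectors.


Interval decomposition of M: I[1,1], I[1,3], I[1,4], I[5,5]^4.
HN type (ℓ=4): μ^(1)=19; μ^(2)=13; μ^(3)=-11; μ^(4)=-13

((0, 0, 0, 0, 4); (0, 0, 0, 1, 0); (1, 0, 0, 0, 0); (2, 2, 2, 0, 0))


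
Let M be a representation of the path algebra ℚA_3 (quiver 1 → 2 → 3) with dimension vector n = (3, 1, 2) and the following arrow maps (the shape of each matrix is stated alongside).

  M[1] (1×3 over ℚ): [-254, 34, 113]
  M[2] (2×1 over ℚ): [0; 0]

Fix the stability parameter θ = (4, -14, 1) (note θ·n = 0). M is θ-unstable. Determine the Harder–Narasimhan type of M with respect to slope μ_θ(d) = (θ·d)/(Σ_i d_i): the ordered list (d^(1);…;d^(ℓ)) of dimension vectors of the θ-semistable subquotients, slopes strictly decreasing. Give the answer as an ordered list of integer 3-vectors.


Via rank(M_{q-1}∘⋯∘M_p): M ≅ I[1,1]^2, I[1,2], I[3,3]^2.
μ_θ-semistable layers: μ^(1)=4; μ^(2)=1; μ^(3)=-5

((2, 0, 0); (0, 0, 2); (1, 1, 0))


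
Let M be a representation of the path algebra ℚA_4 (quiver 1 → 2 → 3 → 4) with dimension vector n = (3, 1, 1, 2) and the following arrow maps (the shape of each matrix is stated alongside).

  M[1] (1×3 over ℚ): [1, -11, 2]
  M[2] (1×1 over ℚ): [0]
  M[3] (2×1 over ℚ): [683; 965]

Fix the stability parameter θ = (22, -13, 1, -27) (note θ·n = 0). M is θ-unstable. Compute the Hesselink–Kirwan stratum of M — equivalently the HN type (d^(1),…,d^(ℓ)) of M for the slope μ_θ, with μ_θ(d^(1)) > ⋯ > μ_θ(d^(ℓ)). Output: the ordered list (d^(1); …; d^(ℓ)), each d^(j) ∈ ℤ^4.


Barcode: M ≅ I[1,1]^2, I[1,2], I[3,4], I[4,4]. HN layers by μ_θ (4 steps, strictly decreasing):
  μ^(1)=22; μ^(2)=9/2; μ^(3)=-13; μ^(4)=-27

((2, 0, 0, 0); (1, 1, 0, 0); (0, 0, 1, 1); (0, 0, 0, 1))


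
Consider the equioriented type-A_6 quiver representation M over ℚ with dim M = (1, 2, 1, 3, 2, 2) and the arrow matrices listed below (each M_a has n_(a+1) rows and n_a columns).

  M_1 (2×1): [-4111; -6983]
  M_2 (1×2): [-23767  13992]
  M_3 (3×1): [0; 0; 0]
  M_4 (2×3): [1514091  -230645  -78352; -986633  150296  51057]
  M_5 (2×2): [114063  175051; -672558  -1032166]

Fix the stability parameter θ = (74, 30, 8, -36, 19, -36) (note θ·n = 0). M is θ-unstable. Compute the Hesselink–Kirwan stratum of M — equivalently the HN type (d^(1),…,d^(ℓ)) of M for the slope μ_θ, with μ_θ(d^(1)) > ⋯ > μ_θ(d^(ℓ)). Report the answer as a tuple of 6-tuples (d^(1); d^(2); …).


Interval decomposition of M: I[1,3], I[2,2], I[4,4], I[4,5], I[4,6], I[6,6].
HN type (ℓ=5): μ^(1)=112/3; μ^(2)=30; μ^(3)=19; μ^(4)=-17/2; μ^(5)=-36

((1, 1, 1, 0, 0, 0); (0, 1, 0, 0, 0, 0); (0, 0, 0, 0, 1, 0); (0, 0, 0, 0, 1, 1); (0, 0, 0, 3, 0, 1))


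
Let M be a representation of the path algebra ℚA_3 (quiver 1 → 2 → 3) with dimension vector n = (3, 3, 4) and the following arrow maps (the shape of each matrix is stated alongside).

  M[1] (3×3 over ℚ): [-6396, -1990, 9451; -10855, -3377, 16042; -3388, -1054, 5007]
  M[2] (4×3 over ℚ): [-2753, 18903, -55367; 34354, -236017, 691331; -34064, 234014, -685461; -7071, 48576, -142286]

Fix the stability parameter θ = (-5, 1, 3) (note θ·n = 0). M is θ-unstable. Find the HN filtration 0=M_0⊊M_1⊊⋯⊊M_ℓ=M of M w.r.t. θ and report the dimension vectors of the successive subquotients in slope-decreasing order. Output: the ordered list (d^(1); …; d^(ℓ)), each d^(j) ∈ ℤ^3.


Via rank(M_{q-1}∘⋯∘M_p): M ≅ I[1,1], I[1,3]^2, I[2,3], I[3,3].
μ_θ-semistable layers: μ^(1)=3; μ^(2)=1; μ^(3)=-5

((0, 0, 4); (0, 3, 0); (3, 0, 0))


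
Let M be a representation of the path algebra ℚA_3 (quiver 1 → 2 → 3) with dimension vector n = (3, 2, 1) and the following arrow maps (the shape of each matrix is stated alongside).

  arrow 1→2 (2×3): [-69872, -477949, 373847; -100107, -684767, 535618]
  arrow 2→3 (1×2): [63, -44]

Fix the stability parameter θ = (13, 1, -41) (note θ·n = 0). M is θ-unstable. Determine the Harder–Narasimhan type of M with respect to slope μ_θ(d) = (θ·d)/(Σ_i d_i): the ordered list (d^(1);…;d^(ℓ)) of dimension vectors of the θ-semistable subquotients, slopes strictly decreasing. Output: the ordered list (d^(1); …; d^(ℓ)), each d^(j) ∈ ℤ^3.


Via rank(M_{q-1}∘⋯∘M_p): M ≅ I[1,1], I[1,2], I[1,3].
μ_θ-semistable layers: μ^(1)=13; μ^(2)=7; μ^(3)=-9

((1, 0, 0); (1, 1, 0); (1, 1, 1))


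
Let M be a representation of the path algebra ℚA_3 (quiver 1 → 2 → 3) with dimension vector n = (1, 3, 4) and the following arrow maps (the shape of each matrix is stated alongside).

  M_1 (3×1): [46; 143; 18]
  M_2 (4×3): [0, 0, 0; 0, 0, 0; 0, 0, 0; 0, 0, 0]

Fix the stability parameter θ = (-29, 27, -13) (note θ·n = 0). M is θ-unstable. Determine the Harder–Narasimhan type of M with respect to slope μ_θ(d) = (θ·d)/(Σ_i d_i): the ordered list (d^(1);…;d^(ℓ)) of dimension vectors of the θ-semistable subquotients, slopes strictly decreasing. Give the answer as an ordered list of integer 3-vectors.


Interval decomposition of M: I[1,2], I[2,2]^2, I[3,3]^4.
HN type (ℓ=3): μ^(1)=27; μ^(2)=-13; μ^(3)=-29

((0, 3, 0); (0, 0, 4); (1, 0, 0))


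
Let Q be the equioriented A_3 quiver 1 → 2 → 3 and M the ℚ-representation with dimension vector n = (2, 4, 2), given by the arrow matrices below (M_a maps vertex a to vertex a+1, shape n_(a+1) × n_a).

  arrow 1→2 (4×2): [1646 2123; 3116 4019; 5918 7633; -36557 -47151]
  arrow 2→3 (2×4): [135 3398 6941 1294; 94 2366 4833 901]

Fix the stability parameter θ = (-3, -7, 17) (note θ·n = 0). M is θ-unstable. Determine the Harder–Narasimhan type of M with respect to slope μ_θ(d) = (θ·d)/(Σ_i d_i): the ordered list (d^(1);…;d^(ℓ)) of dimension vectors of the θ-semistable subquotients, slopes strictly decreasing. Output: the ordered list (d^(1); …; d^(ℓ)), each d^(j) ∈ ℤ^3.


Interval decomposition of M: I[1,3]^2, I[2,2]^2.
HN type (ℓ=3): μ^(1)=17; μ^(2)=-5; μ^(3)=-7

((0, 0, 2); (2, 2, 0); (0, 2, 0))


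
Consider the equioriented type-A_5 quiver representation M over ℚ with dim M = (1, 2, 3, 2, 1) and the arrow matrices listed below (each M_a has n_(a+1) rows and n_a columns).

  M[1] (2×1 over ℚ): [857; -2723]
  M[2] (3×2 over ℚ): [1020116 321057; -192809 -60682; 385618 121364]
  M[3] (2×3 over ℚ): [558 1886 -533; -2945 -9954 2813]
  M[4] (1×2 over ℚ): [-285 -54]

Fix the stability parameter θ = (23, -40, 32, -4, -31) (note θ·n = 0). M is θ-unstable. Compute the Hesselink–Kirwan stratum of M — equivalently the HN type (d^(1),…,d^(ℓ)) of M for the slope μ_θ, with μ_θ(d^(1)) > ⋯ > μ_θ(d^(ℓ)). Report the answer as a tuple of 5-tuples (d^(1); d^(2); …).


Via rank(M_{q-1}∘⋯∘M_p): M ≅ I[1,4], I[2,3], I[3,5].
μ_θ-semistable layers: μ^(1)=32; μ^(2)=14; μ^(3)=-1; μ^(4)=-17/2; μ^(5)=-40

((0, 0, 1, 0, 0); (0, 0, 1, 1, 0); (0, 0, 1, 1, 1); (1, 1, 0, 0, 0); (0, 1, 0, 0, 0))


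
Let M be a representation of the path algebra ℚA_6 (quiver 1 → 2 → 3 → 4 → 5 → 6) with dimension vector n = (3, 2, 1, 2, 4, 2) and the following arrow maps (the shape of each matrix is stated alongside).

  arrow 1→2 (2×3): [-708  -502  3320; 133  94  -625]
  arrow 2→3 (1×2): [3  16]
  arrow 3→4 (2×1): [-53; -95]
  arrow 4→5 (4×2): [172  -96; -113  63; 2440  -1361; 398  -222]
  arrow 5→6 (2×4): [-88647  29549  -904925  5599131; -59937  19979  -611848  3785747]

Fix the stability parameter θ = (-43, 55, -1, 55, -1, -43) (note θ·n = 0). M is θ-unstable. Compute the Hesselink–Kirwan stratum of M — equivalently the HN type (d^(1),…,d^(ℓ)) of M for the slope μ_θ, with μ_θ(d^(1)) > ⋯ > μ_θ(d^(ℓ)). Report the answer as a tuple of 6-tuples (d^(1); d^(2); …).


Interval decomposition of M: I[1,1], I[1,2], I[1,6], I[4,6], I[5,5]^2.
HN type (ℓ=5): μ^(1)=55; μ^(2)=13; μ^(3)=11/3; μ^(4)=-1; μ^(5)=-43

((0, 1, 0, 0, 0, 0); (0, 1, 1, 1, 1, 1); (0, 0, 0, 1, 1, 1); (0, 0, 0, 0, 2, 0); (3, 0, 0, 0, 0, 0))


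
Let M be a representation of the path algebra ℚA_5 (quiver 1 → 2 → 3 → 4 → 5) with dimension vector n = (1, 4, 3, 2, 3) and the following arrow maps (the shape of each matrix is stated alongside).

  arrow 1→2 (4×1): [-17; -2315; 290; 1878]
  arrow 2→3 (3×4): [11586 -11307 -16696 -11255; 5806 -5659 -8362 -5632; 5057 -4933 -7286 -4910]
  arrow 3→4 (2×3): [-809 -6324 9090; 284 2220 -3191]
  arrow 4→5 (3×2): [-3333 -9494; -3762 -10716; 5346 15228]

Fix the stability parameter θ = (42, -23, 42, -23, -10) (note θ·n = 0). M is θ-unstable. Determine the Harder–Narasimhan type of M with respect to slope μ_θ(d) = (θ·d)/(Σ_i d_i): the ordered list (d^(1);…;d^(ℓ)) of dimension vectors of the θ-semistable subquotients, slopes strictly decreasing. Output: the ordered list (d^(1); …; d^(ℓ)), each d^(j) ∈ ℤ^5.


Barcode: M ≅ I[1,5], I[2,2], I[2,3], I[2,4], I[5,5]^2. HN layers by μ_θ (5 steps, strictly decreasing):
  μ^(1)=42; μ^(2)=19/2; μ^(3)=28/5; μ^(4)=-10; μ^(5)=-23

((0, 0, 1, 0, 0); (0, 0, 1, 1, 0); (1, 1, 1, 1, 1); (0, 0, 0, 0, 2); (0, 3, 0, 0, 0))


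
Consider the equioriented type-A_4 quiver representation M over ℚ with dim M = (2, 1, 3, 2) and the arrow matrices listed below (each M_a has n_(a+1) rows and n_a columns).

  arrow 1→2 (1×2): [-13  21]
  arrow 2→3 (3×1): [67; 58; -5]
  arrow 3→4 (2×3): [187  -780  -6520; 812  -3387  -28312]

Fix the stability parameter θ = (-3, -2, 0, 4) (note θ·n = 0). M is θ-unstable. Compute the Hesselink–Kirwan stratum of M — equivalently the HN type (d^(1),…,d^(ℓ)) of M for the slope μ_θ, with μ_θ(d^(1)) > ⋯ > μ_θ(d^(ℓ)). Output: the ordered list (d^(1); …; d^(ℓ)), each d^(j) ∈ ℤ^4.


Via rank(M_{q-1}∘⋯∘M_p): M ≅ I[1,1], I[1,4], I[3,3], I[3,4].
μ_θ-semistable layers: μ^(1)=4; μ^(2)=0; μ^(3)=-2; μ^(4)=-3

((0, 0, 0, 2); (0, 0, 3, 0); (0, 1, 0, 0); (2, 0, 0, 0))


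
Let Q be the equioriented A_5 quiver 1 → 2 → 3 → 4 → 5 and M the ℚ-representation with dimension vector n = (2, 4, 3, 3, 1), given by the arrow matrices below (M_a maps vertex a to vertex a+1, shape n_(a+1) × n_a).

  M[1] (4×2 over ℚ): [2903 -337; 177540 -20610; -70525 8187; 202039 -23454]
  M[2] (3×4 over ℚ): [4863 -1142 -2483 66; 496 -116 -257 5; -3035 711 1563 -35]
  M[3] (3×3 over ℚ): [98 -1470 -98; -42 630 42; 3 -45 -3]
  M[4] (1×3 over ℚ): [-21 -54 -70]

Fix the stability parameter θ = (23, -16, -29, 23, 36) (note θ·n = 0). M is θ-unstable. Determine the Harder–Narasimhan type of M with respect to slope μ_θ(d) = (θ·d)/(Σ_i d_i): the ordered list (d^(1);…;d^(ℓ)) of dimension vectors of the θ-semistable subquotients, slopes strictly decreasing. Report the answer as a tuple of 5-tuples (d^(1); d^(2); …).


Via rank(M_{q-1}∘⋯∘M_p): M ≅ I[1,3], I[1,4], I[2,2], I[2,3], I[4,4], I[4,5].
μ_θ-semistable layers: μ^(1)=36; μ^(2)=23; μ^(3)=-22/3; μ^(4)=-16; μ^(5)=-45/2

((0, 0, 0, 0, 1); (0, 0, 0, 3, 0); (2, 2, 2, 0, 0); (0, 1, 0, 0, 0); (0, 1, 1, 0, 0))


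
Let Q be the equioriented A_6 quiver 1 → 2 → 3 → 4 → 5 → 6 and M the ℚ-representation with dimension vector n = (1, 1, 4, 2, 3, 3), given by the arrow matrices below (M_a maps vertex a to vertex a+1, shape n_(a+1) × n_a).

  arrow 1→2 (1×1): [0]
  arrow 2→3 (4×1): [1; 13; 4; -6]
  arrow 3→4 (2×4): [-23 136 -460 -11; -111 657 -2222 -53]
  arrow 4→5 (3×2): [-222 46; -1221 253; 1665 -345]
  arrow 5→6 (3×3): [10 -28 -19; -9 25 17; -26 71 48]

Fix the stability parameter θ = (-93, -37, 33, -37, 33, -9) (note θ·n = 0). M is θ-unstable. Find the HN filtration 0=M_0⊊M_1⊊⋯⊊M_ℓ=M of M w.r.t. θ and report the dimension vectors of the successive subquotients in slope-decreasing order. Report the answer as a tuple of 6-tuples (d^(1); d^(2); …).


Barcode: M ≅ I[1,1], I[2,6], I[3,3]^2, I[3,4], I[5,6]^2. HN layers by μ_θ (5 steps, strictly decreasing):
  μ^(1)=33; μ^(2)=12; μ^(3)=-2; μ^(4)=-37; μ^(5)=-93

((0, 0, 2, 0, 0, 0); (0, 0, 0, 0, 3, 3); (0, 0, 2, 2, 0, 0); (0, 1, 0, 0, 0, 0); (1, 0, 0, 0, 0, 0))


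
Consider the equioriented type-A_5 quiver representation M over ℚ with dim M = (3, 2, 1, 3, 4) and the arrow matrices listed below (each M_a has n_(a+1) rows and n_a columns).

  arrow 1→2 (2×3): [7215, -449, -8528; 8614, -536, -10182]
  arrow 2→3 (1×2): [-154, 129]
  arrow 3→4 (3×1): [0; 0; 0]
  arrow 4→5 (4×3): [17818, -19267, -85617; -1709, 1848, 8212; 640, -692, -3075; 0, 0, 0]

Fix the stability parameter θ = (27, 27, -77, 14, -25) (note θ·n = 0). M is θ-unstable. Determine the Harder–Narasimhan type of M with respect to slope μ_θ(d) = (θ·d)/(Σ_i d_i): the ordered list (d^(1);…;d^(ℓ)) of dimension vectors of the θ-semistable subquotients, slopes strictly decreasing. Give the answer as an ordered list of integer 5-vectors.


Via rank(M_{q-1}∘⋯∘M_p): M ≅ I[1,1], I[1,2], I[1,3], I[4,5]^3, I[5,5].
μ_θ-semistable layers: μ^(1)=27; μ^(2)=-11/2; μ^(3)=-23/3; μ^(4)=-25

((2, 1, 0, 0, 0); (0, 0, 0, 3, 3); (1, 1, 1, 0, 0); (0, 0, 0, 0, 1))


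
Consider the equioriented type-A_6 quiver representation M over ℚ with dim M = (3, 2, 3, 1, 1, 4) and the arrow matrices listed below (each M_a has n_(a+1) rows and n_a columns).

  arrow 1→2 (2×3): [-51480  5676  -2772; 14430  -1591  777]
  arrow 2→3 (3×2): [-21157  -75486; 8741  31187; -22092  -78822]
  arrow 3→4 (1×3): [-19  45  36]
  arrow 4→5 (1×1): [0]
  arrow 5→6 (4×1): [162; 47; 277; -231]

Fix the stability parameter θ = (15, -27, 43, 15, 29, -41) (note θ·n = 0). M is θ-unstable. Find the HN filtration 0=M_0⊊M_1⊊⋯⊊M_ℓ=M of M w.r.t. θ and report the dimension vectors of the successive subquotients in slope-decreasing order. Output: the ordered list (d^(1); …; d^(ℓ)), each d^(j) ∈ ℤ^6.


Interval decomposition of M: I[1,1]^2, I[1,4], I[2,3], I[3,3], I[5,6], I[6,6]^3.
HN type (ℓ=6): μ^(1)=43; μ^(2)=29; μ^(3)=15; μ^(4)=-6; μ^(5)=-27; μ^(6)=-41

((0, 0, 2, 0, 0, 0); (0, 0, 1, 1, 0, 0); (2, 0, 0, 0, 0, 0); (1, 1, 0, 0, 1, 1); (0, 1, 0, 0, 0, 0); (0, 0, 0, 0, 0, 3))


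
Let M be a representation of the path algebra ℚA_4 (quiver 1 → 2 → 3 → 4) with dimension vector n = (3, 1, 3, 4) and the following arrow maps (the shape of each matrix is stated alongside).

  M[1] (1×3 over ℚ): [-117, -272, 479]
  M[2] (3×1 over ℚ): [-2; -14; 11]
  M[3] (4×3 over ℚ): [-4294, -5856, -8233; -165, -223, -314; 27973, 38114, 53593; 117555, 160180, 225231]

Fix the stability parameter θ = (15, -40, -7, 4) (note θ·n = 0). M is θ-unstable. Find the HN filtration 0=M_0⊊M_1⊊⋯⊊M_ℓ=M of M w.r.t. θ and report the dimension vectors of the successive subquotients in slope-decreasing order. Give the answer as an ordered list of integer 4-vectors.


Barcode: M ≅ I[1,1]^2, I[1,4], I[3,4]^2, I[4,4]. HN layers by μ_θ (4 steps, strictly decreasing):
  μ^(1)=15; μ^(2)=4; μ^(3)=-7; μ^(4)=-25/2

((2, 0, 0, 0); (0, 0, 0, 4); (0, 0, 3, 0); (1, 1, 0, 0))


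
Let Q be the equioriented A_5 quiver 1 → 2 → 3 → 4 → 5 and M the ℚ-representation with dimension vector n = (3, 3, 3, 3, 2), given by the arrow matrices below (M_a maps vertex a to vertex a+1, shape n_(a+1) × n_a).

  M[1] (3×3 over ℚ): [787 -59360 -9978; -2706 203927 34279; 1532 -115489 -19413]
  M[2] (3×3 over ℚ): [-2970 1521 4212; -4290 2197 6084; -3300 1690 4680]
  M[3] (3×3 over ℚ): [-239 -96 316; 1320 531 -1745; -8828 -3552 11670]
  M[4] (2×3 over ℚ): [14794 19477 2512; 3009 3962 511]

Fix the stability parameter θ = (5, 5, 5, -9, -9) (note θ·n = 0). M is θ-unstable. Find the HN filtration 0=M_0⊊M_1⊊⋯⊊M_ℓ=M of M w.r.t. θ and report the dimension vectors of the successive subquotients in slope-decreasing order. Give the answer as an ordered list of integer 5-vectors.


Interval decomposition of M: I[1,1], I[1,2], I[1,5], I[2,2], I[3,4], I[3,5].
HN type (ℓ=4): μ^(1)=5; μ^(2)=-3/5; μ^(3)=-2; μ^(4)=-13/3

((2, 2, 0, 0, 0); (1, 1, 1, 1, 1); (0, 0, 1, 1, 0); (0, 0, 1, 1, 1))


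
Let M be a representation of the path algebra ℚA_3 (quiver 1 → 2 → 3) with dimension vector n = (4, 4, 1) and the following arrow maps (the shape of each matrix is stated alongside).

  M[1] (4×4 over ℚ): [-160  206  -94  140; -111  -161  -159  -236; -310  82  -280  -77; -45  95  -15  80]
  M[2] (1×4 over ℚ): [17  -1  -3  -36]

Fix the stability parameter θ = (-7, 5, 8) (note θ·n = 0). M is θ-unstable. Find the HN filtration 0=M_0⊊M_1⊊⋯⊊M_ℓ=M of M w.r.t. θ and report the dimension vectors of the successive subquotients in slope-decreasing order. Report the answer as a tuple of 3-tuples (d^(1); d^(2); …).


Via rank(M_{q-1}∘⋯∘M_p): M ≅ I[1,1], I[1,2]^2, I[1,3], I[2,2].
μ_θ-semistable layers: μ^(1)=8; μ^(2)=5; μ^(3)=-7

((0, 0, 1); (0, 4, 0); (4, 0, 0))


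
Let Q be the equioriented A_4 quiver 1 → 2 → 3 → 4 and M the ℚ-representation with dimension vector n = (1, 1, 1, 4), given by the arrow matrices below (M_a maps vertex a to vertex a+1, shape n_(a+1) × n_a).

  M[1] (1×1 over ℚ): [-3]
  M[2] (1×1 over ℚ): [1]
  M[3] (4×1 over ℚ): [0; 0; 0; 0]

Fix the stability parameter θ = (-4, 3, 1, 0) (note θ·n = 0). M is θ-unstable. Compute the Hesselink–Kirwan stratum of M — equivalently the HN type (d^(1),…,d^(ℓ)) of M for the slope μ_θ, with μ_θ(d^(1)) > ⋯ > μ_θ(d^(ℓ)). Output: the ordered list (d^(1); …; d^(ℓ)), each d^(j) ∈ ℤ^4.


Barcode: M ≅ I[1,3], I[4,4]^4. HN layers by μ_θ (3 steps, strictly decreasing):
  μ^(1)=2; μ^(2)=0; μ^(3)=-4

((0, 1, 1, 0); (0, 0, 0, 4); (1, 0, 0, 0))


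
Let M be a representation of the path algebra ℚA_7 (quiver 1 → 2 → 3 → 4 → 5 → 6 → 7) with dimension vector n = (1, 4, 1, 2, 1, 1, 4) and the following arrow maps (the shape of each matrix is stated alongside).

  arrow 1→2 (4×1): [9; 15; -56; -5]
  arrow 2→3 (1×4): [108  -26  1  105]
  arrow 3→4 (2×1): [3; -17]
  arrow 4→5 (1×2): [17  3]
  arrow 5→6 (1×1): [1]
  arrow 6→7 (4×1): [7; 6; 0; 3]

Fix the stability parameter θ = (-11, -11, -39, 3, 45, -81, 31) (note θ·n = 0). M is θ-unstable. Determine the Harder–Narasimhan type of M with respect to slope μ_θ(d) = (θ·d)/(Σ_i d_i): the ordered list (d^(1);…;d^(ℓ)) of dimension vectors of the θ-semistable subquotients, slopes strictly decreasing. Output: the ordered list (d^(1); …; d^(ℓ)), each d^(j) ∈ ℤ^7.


Barcode: M ≅ I[1,4], I[2,2]^3, I[4,7], I[7,7]^3. HN layers by μ_θ (4 steps, strictly decreasing):
  μ^(1)=31; μ^(2)=3; μ^(3)=-11; μ^(4)=-61/3

((0, 0, 0, 0, 0, 0, 4); (0, 0, 0, 1, 0, 0, 0); (0, 3, 0, 1, 1, 1, 0); (1, 1, 1, 0, 0, 0, 0))


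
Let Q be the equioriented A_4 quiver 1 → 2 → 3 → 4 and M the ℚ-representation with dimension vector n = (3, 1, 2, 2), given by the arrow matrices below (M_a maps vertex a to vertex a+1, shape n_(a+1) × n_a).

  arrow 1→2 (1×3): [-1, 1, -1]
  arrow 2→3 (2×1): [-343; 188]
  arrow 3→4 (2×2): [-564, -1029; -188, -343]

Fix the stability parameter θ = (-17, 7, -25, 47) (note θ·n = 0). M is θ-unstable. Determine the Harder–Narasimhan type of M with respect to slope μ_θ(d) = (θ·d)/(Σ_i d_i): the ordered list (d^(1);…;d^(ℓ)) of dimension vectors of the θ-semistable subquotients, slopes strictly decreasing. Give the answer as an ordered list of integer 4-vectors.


Interval decomposition of M: I[1,1]^2, I[1,3], I[3,4], I[4,4].
HN type (ℓ=4): μ^(1)=47; μ^(2)=-9; μ^(3)=-17; μ^(4)=-25

((0, 0, 0, 2); (0, 1, 1, 0); (3, 0, 0, 0); (0, 0, 1, 0))


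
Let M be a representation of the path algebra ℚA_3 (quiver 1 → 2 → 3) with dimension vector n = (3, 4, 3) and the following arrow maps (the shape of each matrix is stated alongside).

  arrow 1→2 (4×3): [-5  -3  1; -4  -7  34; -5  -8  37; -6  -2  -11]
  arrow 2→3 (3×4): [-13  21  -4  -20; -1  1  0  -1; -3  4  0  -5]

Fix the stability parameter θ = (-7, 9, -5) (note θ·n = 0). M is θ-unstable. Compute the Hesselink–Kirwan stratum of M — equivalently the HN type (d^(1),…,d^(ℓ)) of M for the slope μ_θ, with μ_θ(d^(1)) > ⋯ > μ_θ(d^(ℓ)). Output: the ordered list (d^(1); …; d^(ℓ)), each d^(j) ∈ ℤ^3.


Interval decomposition of M: I[1,3]^3, I[2,2].
HN type (ℓ=3): μ^(1)=9; μ^(2)=2; μ^(3)=-7

((0, 1, 0); (0, 3, 3); (3, 0, 0))


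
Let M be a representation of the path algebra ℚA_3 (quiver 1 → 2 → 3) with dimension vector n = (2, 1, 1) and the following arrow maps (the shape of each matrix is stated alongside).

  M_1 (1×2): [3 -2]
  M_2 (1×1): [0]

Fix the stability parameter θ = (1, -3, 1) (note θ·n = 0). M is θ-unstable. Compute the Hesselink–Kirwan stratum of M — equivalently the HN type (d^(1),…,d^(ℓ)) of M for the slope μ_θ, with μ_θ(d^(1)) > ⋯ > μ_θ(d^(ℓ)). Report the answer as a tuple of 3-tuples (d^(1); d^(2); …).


Barcode: M ≅ I[1,1], I[1,2], I[3,3]. HN layers by μ_θ (2 steps, strictly decreasing):
  μ^(1)=1; μ^(2)=-1

((1, 0, 1); (1, 1, 0))


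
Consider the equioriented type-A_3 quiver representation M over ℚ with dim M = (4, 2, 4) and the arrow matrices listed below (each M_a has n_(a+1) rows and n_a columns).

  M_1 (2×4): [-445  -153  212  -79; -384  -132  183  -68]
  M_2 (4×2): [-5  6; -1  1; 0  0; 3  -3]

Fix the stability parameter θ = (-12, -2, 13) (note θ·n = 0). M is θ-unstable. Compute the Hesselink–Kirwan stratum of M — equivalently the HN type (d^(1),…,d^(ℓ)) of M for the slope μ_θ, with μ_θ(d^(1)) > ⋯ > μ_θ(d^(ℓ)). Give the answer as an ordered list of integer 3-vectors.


Barcode: M ≅ I[1,1]^2, I[1,3]^2, I[3,3]^2. HN layers by μ_θ (3 steps, strictly decreasing):
  μ^(1)=13; μ^(2)=-2; μ^(3)=-12

((0, 0, 4); (0, 2, 0); (4, 0, 0))


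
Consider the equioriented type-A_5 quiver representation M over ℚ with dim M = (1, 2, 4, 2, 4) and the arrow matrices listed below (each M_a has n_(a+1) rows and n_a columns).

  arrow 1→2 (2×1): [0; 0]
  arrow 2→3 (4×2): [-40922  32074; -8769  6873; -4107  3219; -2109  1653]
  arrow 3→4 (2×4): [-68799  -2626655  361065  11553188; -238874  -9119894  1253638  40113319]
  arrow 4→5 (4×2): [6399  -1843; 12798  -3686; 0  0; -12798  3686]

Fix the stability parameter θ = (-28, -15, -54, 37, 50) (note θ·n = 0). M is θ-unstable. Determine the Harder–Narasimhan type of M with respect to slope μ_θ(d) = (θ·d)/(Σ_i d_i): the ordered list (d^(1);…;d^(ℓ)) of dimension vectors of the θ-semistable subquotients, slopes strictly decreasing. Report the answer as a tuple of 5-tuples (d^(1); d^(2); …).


Via rank(M_{q-1}∘⋯∘M_p): M ≅ I[1,1], I[2,2], I[2,5], I[3,3]^2, I[3,4], I[5,5]^3.
μ_θ-semistable layers: μ^(1)=50; μ^(2)=37; μ^(3)=-15; μ^(4)=-28; μ^(5)=-69/2; μ^(6)=-54

((0, 0, 0, 0, 4); (0, 0, 0, 2, 0); (0, 1, 0, 0, 0); (1, 0, 0, 0, 0); (0, 1, 1, 0, 0); (0, 0, 3, 0, 0))


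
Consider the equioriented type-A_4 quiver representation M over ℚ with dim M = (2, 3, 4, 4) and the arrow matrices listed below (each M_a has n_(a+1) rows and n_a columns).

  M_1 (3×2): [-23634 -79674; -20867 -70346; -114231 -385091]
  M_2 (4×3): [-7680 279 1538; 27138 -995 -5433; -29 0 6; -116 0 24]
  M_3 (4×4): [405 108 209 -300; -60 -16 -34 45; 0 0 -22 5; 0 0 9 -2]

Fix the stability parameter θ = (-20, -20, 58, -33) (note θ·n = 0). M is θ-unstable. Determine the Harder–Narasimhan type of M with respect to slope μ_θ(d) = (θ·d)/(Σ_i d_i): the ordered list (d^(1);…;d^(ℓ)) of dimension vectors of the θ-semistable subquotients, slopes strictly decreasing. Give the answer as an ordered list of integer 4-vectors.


Interval decomposition of M: I[1,3], I[1,4], I[2,4], I[3,4], I[4,4].
HN type (ℓ=4): μ^(1)=58; μ^(2)=25/2; μ^(3)=-20; μ^(4)=-33

((0, 0, 1, 0); (0, 0, 3, 3); (2, 3, 0, 0); (0, 0, 0, 1))


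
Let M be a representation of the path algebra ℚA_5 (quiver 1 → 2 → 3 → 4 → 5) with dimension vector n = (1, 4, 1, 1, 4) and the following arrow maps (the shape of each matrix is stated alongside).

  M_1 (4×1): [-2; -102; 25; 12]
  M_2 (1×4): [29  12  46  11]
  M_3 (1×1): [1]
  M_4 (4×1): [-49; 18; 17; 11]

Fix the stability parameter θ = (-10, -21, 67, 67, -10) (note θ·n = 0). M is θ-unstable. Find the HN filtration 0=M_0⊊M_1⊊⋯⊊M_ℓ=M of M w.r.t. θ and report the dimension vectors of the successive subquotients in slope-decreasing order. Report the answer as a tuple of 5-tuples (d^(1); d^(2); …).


Via rank(M_{q-1}∘⋯∘M_p): M ≅ I[1,2], I[2,2]^2, I[2,5], I[5,5]^3.
μ_θ-semistable layers: μ^(1)=124/3; μ^(2)=-10; μ^(3)=-31/2; μ^(4)=-21

((0, 0, 1, 1, 1); (0, 0, 0, 0, 3); (1, 1, 0, 0, 0); (0, 3, 0, 0, 0))


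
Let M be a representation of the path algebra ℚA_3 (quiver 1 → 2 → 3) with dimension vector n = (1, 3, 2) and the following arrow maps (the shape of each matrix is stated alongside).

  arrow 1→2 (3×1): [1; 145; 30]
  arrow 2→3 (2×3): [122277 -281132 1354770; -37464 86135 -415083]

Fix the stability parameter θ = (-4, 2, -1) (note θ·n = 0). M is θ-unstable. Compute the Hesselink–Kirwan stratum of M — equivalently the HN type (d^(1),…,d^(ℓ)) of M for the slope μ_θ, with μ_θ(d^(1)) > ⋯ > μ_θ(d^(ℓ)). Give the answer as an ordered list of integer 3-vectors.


Barcode: M ≅ I[1,3], I[2,2], I[2,3]. HN layers by μ_θ (3 steps, strictly decreasing):
  μ^(1)=2; μ^(2)=1/2; μ^(3)=-4

((0, 1, 0); (0, 2, 2); (1, 0, 0))


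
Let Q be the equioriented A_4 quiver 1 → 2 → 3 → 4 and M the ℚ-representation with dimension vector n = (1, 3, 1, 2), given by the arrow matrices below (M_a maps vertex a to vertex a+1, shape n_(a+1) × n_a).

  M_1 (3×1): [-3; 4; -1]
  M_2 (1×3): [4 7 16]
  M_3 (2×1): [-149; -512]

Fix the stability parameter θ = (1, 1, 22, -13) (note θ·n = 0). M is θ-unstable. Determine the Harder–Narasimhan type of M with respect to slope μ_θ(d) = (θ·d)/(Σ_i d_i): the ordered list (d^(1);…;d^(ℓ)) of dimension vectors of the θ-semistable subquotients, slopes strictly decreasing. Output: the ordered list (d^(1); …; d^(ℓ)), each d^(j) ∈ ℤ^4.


Via rank(M_{q-1}∘⋯∘M_p): M ≅ I[1,2], I[2,2], I[2,4], I[4,4].
μ_θ-semistable layers: μ^(1)=9/2; μ^(2)=1; μ^(3)=-13

((0, 0, 1, 1); (1, 3, 0, 0); (0, 0, 0, 1))


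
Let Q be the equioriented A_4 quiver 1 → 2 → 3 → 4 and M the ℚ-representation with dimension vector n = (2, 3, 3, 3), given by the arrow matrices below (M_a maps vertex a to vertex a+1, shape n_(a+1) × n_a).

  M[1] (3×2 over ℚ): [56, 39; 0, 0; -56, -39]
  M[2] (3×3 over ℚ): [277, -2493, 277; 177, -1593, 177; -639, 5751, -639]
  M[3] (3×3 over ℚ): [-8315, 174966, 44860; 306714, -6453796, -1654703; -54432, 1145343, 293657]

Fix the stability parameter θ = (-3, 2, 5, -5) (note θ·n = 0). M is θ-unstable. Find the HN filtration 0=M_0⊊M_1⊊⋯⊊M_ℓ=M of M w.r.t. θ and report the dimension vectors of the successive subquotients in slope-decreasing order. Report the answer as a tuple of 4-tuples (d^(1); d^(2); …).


Via rank(M_{q-1}∘⋯∘M_p): M ≅ I[1,1], I[1,2], I[2,2], I[2,4], I[3,4]^2.
μ_θ-semistable layers: μ^(1)=2; μ^(2)=2/3; μ^(3)=0; μ^(4)=-3

((0, 2, 0, 0); (0, 1, 1, 1); (0, 0, 2, 2); (2, 0, 0, 0))


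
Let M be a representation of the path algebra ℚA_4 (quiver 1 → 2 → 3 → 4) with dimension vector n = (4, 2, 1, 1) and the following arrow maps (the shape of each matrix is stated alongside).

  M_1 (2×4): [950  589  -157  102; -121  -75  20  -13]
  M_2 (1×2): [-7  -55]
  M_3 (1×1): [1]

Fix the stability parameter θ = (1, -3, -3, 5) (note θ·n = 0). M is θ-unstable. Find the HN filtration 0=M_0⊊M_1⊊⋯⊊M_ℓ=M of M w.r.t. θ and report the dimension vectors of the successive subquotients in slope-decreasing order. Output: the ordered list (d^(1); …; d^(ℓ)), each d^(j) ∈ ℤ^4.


Barcode: M ≅ I[1,1]^2, I[1,2], I[1,4]. HN layers by μ_θ (4 steps, strictly decreasing):
  μ^(1)=5; μ^(2)=1; μ^(3)=-1; μ^(4)=-5/3

((0, 0, 0, 1); (2, 0, 0, 0); (1, 1, 0, 0); (1, 1, 1, 0))


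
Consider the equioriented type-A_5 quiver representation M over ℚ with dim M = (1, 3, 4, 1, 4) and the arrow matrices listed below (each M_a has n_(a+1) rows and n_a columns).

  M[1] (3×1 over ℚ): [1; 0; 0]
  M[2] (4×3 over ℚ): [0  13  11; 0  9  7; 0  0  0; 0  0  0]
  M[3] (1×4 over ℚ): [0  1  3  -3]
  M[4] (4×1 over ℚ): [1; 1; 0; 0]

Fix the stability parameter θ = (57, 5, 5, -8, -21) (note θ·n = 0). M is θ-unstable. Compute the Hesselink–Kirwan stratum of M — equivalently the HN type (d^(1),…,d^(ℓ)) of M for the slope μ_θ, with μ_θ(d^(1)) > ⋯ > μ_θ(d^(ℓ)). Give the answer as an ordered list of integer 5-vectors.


Barcode: M ≅ I[1,2], I[2,3], I[2,5], I[3,3]^2, I[5,5]^3. HN layers by μ_θ (4 steps, strictly decreasing):
  μ^(1)=31; μ^(2)=5; μ^(3)=-19/4; μ^(4)=-21

((1, 1, 0, 0, 0); (0, 1, 3, 0, 0); (0, 1, 1, 1, 1); (0, 0, 0, 0, 3))


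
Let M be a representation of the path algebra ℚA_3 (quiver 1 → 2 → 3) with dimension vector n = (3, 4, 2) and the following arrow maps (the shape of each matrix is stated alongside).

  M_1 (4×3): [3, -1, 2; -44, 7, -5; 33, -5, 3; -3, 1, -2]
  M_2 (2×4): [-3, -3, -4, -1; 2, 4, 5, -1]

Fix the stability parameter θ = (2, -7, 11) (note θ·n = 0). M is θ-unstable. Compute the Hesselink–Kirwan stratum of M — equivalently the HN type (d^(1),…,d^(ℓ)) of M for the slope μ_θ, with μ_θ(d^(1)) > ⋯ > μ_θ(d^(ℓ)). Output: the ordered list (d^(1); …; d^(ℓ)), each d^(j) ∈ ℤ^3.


Interval decomposition of M: I[1,2], I[1,3]^2, I[2,2].
HN type (ℓ=3): μ^(1)=11; μ^(2)=-5/2; μ^(3)=-7

((0, 0, 2); (3, 3, 0); (0, 1, 0))


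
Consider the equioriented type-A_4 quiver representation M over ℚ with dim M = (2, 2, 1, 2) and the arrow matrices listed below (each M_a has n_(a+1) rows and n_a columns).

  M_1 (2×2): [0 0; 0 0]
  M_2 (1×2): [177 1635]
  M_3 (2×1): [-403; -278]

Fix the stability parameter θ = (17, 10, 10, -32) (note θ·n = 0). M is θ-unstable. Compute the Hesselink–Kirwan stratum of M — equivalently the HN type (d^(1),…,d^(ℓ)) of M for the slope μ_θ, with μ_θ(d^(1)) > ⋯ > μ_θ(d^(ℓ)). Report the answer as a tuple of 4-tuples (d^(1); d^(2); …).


Barcode: M ≅ I[1,1]^2, I[2,2], I[2,4], I[4,4]. HN layers by μ_θ (4 steps, strictly decreasing):
  μ^(1)=17; μ^(2)=10; μ^(3)=-4; μ^(4)=-32

((2, 0, 0, 0); (0, 1, 0, 0); (0, 1, 1, 1); (0, 0, 0, 1))


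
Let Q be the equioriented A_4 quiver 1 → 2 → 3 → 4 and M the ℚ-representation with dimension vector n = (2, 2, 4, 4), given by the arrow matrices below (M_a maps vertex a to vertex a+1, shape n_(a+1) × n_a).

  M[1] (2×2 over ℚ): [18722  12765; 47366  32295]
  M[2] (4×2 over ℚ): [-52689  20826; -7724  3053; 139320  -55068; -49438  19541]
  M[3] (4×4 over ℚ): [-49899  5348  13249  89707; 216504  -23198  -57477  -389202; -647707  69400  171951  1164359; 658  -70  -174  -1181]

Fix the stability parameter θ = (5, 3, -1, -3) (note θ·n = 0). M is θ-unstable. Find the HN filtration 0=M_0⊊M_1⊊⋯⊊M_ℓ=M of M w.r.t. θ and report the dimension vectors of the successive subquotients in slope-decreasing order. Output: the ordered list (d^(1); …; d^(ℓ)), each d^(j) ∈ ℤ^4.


Barcode: M ≅ I[1,1], I[1,4], I[2,4], I[3,3], I[3,4], I[4,4]. HN layers by μ_θ (6 steps, strictly decreasing):
  μ^(1)=5; μ^(2)=1; μ^(3)=-1/3; μ^(4)=-1; μ^(5)=-2; μ^(6)=-3

((1, 0, 0, 0); (1, 1, 1, 1); (0, 1, 1, 1); (0, 0, 1, 0); (0, 0, 1, 1); (0, 0, 0, 1))


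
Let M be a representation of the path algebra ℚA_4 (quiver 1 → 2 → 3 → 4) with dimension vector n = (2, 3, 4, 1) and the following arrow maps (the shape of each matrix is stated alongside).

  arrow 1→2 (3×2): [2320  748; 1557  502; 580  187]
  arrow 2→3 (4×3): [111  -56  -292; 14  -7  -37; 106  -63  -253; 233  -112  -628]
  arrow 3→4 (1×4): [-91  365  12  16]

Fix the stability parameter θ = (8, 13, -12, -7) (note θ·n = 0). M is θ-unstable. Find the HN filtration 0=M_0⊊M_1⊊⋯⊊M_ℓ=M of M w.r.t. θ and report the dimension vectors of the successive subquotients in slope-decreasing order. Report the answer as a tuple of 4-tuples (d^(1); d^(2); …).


Barcode: M ≅ I[1,2], I[1,4], I[2,3], I[3,3]^2. HN layers by μ_θ (4 steps, strictly decreasing):
  μ^(1)=13; μ^(2)=8; μ^(3)=1/2; μ^(4)=-12

((0, 1, 0, 0); (1, 0, 0, 0); (1, 2, 2, 1); (0, 0, 2, 0))


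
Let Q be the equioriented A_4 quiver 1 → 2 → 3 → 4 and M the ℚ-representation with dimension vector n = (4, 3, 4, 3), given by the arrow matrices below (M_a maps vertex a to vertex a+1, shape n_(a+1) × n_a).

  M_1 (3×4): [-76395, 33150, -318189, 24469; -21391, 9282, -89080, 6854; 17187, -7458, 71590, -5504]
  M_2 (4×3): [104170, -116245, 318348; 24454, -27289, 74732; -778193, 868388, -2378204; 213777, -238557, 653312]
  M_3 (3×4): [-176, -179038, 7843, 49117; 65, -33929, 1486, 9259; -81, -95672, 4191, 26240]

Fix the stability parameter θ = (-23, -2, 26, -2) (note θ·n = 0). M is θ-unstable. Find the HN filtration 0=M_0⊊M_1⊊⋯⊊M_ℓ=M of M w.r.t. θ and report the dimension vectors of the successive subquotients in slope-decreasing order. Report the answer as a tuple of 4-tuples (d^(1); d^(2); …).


Via rank(M_{q-1}∘⋯∘M_p): M ≅ I[1,1], I[1,2], I[1,4]^2, I[3,3], I[3,4].
μ_θ-semistable layers: μ^(1)=26; μ^(2)=12; μ^(3)=-2; μ^(4)=-23

((0, 0, 1, 0); (0, 0, 3, 3); (0, 3, 0, 0); (4, 0, 0, 0))


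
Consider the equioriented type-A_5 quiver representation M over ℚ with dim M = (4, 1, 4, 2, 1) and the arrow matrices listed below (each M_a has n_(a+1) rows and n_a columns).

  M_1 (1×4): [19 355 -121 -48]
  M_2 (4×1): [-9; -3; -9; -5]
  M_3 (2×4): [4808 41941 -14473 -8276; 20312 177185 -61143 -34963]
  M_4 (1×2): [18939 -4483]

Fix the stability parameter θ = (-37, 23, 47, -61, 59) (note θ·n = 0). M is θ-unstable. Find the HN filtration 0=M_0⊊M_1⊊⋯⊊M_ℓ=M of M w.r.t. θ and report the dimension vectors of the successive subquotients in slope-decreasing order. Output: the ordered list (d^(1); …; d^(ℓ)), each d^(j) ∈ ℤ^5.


Barcode: M ≅ I[1,1]^3, I[1,5], I[3,3]^2, I[3,4]. HN layers by μ_θ (5 steps, strictly decreasing):
  μ^(1)=59; μ^(2)=47; μ^(3)=3; μ^(4)=-7; μ^(5)=-37

((0, 0, 0, 0, 1); (0, 0, 2, 0, 0); (0, 1, 1, 1, 0); (0, 0, 1, 1, 0); (4, 0, 0, 0, 0))


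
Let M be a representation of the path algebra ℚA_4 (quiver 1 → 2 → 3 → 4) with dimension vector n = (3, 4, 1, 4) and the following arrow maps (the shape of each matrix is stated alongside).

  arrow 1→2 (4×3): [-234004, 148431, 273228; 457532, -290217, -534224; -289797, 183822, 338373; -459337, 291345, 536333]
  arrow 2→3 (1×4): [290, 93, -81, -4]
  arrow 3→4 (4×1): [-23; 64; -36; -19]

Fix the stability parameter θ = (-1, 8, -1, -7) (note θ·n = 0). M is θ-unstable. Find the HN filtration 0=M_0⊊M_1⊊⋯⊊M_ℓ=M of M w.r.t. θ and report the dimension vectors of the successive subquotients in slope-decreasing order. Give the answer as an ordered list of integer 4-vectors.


Via rank(M_{q-1}∘⋯∘M_p): M ≅ I[1,2]^2, I[1,4], I[2,2], I[4,4]^3.
μ_θ-semistable layers: μ^(1)=8; μ^(2)=0; μ^(3)=-1; μ^(4)=-7

((0, 3, 0, 0); (0, 1, 1, 1); (3, 0, 0, 0); (0, 0, 0, 3))
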